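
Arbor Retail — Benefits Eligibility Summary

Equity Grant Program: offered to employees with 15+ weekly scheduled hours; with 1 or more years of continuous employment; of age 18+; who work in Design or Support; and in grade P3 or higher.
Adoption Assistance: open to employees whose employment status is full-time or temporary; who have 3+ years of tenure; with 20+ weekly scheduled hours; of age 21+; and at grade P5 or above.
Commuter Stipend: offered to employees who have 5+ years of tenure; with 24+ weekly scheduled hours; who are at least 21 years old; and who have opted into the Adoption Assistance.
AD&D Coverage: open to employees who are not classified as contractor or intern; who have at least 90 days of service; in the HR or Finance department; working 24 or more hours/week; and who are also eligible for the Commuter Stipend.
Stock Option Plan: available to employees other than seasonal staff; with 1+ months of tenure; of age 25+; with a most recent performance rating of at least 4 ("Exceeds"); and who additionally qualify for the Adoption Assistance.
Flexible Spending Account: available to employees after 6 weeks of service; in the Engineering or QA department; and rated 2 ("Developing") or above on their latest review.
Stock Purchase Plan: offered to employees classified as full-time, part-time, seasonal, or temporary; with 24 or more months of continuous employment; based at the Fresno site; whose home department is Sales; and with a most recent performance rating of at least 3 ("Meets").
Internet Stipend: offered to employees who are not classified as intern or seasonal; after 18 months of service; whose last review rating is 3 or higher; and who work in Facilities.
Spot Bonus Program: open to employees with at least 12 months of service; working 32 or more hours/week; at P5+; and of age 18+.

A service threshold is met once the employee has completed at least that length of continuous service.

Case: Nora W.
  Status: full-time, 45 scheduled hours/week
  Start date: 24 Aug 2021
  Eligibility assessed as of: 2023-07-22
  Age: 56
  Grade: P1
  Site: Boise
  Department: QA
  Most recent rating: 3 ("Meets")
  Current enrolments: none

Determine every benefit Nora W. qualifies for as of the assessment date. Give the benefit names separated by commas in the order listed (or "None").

Service from 24 Aug 2021 to 2023-07-22: 697 days.
Equity Grant Program — 45 hrs/wk ≥ 15 ✓; service 697 days ≥ 1 year (≈365 days) ✓; age 56 ≥ 18 ✓; dept QA ✗ → not eligible.
Adoption Assistance — status full-time ✓; service 697 days < 3 years (≈1095 days) ✗ → not eligible.
Commuter Stipend — service 697 days < 5 years (≈1825 days) ✗ → not eligible.
AD&D Coverage — status full-time ✓ (not excluded); service 697 days ≥ 90 days ✓; dept QA ✗ → not eligible.
Stock Option Plan — status full-time ✓ (not excluded); service 697 days ≥ 1 month (≈30 days) ✓; age 56 ≥ 25 ✓; rating 3 < 4 ✗ → not eligible.
Flexible Spending Account — service 697 days ≥ 6 weeks (≈42 days) ✓; dept QA ✓; rating 3 ≥ 2 ✓ → eligible.
Stock Purchase Plan — status full-time ✓; service 697 days < 24 months (≈720 days) ✗ → not eligible.
Internet Stipend — status full-time ✓ (not excluded); service 697 days ≥ 18 months (≈540 days) ✓; rating 3 ≥ 3 ✓; dept QA ✗ → not eligible.
Spot Bonus Program — service 697 days ≥ 12 months (≈360 days) ✓; 45 hrs/wk ≥ 32 ✓; grade P1 < P5 ✗ → not eligible.

Flexible Spending Account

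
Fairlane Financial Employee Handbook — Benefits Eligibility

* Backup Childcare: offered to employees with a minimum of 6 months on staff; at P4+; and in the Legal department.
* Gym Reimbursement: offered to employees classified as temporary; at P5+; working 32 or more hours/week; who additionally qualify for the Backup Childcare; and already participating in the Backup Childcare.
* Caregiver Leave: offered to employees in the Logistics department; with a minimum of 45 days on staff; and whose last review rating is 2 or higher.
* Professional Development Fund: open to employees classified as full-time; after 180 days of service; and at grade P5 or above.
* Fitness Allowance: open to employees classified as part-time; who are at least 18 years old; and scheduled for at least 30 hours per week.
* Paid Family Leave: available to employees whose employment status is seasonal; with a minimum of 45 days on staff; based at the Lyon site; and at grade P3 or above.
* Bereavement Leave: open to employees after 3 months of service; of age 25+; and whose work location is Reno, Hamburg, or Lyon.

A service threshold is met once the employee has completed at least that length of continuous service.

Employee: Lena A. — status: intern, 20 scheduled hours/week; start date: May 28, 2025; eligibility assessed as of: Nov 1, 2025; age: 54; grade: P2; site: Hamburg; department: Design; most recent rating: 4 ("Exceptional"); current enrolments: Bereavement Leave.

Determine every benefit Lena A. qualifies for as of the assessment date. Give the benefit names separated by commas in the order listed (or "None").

Service from May 28, 2025 to Nov 1, 2025: 157 days.
Backup Childcare — service 157 days < 6 months (≈180 days) ✗ → not eligible.
Gym Reimbursement — status intern ✗ (requires temporary) → not eligible.
Caregiver Leave — dept Design ✗ → not eligible.
Professional Development Fund — status intern ✗ (requires full-time) → not eligible.
Fitness Allowance — status intern ✗ (requires part-time) → not eligible.
Paid Family Leave — status intern ✗ (requires seasonal) → not eligible.
Bereavement Leave — service 157 days ≥ 3 months (≈90 days) ✓; age 54 ≥ 25 ✓; site Hamburg ✓ → eligible.

Bereavement Leave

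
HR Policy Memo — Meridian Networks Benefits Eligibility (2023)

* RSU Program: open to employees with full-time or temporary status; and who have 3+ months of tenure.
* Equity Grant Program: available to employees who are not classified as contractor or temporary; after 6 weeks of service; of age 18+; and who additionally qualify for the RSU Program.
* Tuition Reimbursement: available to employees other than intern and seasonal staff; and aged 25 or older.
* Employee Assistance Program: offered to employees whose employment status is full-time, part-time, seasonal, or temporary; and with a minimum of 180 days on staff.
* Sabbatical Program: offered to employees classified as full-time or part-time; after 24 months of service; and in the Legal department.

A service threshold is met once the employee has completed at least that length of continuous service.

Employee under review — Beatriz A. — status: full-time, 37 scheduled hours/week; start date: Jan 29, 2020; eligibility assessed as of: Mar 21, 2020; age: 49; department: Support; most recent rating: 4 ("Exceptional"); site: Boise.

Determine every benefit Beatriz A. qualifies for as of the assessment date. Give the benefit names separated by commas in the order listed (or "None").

Tuition Reimbursement

Service from Jan 29, 2020 to Mar 21, 2020: 52 days.
RSU Program — status full-time ✓; service 52 days < 3 months (≈90 days) ✗ → not eligible.
Equity Grant Program — status full-time ✓ (not excluded); service 52 days ≥ 6 weeks (≈42 days) ✓; age 49 ≥ 18 ✓; not eligible for RSU Program ✗ → not eligible.
Tuition Reimbursement — status full-time ✓ (not excluded); age 49 ≥ 25 ✓ → eligible.
Employee Assistance Program — status full-time ✓; service 52 days < 180 days ✗ → not eligible.
Sabbatical Program — status full-time ✓; service 52 days < 24 months (≈720 days) ✗ → not eligible.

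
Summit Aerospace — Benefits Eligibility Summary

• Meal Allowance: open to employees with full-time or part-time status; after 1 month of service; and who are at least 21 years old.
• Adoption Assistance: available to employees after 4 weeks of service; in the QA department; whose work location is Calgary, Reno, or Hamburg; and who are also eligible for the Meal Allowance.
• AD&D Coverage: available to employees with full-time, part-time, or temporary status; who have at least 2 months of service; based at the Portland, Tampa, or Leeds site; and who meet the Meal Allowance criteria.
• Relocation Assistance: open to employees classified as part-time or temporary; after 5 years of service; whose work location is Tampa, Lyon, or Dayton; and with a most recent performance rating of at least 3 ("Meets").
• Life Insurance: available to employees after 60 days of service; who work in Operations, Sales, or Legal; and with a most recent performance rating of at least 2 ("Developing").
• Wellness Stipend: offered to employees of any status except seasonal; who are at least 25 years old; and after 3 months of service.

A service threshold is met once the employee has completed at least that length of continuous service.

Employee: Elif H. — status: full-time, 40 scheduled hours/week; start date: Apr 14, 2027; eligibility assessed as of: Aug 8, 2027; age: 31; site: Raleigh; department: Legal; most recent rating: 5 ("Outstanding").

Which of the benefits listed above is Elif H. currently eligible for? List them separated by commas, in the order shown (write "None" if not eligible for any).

Service from Apr 14, 2027 to Aug 8, 2027: 116 days.
Meal Allowance — status full-time ✓; service 116 days ≥ 1 month (≈30 days) ✓; age 31 ≥ 21 ✓ → eligible.
Adoption Assistance — service 116 days ≥ 4 weeks (≈28 days) ✓; dept Legal ✗ → not eligible.
AD&D Coverage — status full-time ✓; service 116 days ≥ 2 months (≈60 days) ✓; site Raleigh ✗ (not Portland, Tampa, or Leeds) → not eligible.
Relocation Assistance — status full-time ✗ (requires part-time or temporary) → not eligible.
Life Insurance — service 116 days ≥ 60 days ✓; dept Legal ✓; rating 5 ≥ 2 ✓ → eligible.
Wellness Stipend — status full-time ✓ (not excluded); age 31 ≥ 25 ✓; service 116 days ≥ 3 months (≈90 days) ✓ → eligible.

Meal Allowance, Life Insurance, Wellness Stipend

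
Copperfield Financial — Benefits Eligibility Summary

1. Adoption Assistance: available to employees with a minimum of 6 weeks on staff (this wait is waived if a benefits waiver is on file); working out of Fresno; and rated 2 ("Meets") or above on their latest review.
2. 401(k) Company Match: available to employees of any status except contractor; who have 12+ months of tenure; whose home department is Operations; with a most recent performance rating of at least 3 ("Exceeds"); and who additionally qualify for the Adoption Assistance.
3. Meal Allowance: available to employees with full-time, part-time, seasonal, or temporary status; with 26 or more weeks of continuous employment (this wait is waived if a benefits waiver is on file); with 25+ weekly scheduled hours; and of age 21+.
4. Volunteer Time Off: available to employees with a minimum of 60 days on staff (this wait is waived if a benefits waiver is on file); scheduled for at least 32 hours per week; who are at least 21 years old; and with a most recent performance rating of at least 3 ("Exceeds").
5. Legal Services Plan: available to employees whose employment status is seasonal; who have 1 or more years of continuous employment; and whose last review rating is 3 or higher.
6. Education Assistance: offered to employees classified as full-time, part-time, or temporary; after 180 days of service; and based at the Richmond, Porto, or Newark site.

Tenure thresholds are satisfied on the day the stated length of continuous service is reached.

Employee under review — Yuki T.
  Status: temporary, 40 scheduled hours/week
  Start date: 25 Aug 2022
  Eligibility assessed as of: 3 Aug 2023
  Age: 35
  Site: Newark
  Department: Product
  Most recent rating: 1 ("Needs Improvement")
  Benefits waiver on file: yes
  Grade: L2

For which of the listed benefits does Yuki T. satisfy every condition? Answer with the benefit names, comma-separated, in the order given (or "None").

Service from 25 Aug 2022 to 3 Aug 2023: 343 days.
Adoption Assistance — benefits waiver on file ✓; site Newark ✗ (not Fresno) → not eligible.
401(k) Company Match — status temporary ✓ (not excluded); service 343 days < 12 months (≈360 days) ✗ → not eligible.
Meal Allowance — status temporary ✓; benefits waiver on file ✓; 40 hrs/wk ≥ 25 ✓; age 35 ≥ 21 ✓ → eligible.
Volunteer Time Off — benefits waiver on file ✓; 40 hrs/wk ≥ 32 ✓; age 35 ≥ 21 ✓; rating 1 < 3 ✗ → not eligible.
Legal Services Plan — status temporary ✗ (requires seasonal) → not eligible.
Education Assistance — status temporary ✓; service 343 days ≥ 180 days ✓; site Newark ✓ → eligible.

Meal Allowance, Education Assistance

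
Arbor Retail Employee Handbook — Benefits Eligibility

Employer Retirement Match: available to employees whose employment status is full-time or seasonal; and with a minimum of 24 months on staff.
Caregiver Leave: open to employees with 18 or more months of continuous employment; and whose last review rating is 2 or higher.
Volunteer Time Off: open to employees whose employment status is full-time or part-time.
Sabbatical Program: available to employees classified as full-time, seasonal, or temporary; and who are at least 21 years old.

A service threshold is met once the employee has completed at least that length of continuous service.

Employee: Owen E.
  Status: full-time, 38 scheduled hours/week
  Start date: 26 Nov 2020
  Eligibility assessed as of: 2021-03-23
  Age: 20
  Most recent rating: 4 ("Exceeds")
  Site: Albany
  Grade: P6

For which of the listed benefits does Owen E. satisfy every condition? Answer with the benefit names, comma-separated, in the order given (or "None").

Service from 26 Nov 2020 to 2021-03-23: 117 days.
Employer Retirement Match — status full-time ✓; service 117 days < 24 months (≈720 days) ✗ → not eligible.
Caregiver Leave — service 117 days < 18 months (≈540 days) ✗ → not eligible.
Volunteer Time Off — status full-time ✓ → eligible.
Sabbatical Program — status full-time ✓; age 20 < 21 ✗ → not eligible.

Volunteer Time Off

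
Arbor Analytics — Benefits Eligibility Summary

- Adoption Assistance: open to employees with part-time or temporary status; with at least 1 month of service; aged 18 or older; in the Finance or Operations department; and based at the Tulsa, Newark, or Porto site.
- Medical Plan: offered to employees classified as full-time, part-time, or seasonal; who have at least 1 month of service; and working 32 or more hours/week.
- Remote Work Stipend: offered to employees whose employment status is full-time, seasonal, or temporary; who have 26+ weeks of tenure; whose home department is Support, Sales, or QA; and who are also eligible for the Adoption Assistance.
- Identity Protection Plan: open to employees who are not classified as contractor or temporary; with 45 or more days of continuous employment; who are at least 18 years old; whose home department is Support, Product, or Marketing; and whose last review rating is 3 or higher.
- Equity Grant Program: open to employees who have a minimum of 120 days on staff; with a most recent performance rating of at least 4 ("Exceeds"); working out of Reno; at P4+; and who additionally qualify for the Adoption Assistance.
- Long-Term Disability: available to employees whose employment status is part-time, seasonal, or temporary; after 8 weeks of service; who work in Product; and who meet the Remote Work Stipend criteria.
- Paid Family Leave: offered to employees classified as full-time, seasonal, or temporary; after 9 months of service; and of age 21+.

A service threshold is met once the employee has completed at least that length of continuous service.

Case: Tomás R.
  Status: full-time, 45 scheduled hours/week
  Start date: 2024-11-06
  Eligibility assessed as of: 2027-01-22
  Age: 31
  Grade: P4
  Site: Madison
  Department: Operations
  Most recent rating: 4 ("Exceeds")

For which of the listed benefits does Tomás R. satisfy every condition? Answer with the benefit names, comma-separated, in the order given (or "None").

Service from 2024-11-06 to 2027-01-22: 807 days.
Adoption Assistance — status full-time ✗ (requires part-time or temporary) → not eligible.
Medical Plan — status full-time ✓; service 807 days ≥ 1 month (≈30 days) ✓; 45 hrs/wk ≥ 32 ✓ → eligible.
Remote Work Stipend — status full-time ✓; service 807 days ≥ 26 weeks (≈182 days) ✓; dept Operations ✗ → not eligible.
Identity Protection Plan — status full-time ✓ (not excluded); service 807 days ≥ 45 days ✓; age 31 ≥ 18 ✓; dept Operations ✗ → not eligible.
Equity Grant Program — service 807 days ≥ 120 days ✓; rating 4 ≥ 4 ✓; site Madison ✗ (not Reno) → not eligible.
Long-Term Disability — status full-time ✗ (requires part-time, seasonal, or temporary) → not eligible.
Paid Family Leave — status full-time ✓; service 807 days ≥ 9 months (≈270 days) ✓; age 31 ≥ 21 ✓ → eligible.

Medical Plan, Paid Family Leave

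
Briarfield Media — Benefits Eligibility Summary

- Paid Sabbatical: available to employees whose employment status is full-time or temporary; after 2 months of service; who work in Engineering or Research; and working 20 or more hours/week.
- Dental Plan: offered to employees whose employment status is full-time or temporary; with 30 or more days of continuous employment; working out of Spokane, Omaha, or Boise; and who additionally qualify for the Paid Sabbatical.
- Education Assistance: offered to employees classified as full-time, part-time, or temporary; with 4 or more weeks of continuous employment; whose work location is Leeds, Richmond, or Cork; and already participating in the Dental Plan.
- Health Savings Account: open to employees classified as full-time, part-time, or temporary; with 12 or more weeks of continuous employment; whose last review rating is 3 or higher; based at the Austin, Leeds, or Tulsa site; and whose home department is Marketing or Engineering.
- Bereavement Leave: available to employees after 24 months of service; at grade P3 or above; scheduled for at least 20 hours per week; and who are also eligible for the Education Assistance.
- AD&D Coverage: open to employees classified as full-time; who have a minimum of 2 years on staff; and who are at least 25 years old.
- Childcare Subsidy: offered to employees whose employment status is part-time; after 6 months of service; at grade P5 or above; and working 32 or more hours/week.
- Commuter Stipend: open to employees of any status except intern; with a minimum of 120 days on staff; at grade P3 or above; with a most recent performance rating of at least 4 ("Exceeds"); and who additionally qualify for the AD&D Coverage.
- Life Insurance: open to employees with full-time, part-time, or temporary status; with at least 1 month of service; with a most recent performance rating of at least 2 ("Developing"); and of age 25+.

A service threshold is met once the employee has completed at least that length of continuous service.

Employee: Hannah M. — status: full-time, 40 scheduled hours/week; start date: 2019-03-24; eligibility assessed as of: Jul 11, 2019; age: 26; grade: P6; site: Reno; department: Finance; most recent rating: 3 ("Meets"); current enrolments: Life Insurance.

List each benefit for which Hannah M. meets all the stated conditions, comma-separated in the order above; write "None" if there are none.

Service from 2019-03-24 to Jul 11, 2019: 109 days.
Paid Sabbatical — status full-time ✓; service 109 days ≥ 2 months (≈60 days) ✓; dept Finance ✗ → not eligible.
Dental Plan — status full-time ✓; service 109 days ≥ 30 days ✓; site Reno ✗ (not Spokane, Omaha, or Boise) → not eligible.
Education Assistance — status full-time ✓; service 109 days ≥ 4 weeks (≈28 days) ✓; site Reno ✗ (not Leeds, Richmond, or Cork) → not eligible.
Health Savings Account — status full-time ✓; service 109 days ≥ 12 weeks (≈84 days) ✓; rating 3 ≥ 3 ✓; site Reno ✗ (not Austin, Leeds, or Tulsa) → not eligible.
Bereavement Leave — service 109 days < 24 months (≈720 days) ✗ → not eligible.
AD&D Coverage — status full-time ✓; service 109 days < 2 years (≈730 days) ✗ → not eligible.
Childcare Subsidy — status full-time ✗ (requires part-time) → not eligible.
Commuter Stipend — status full-time ✓ (not excluded); service 109 days < 120 days ✗ → not eligible.
Life Insurance — status full-time ✓; service 109 days ≥ 1 month (≈30 days) ✓; rating 3 ≥ 2 ✓; age 26 ≥ 25 ✓ → eligible.

Life Insurance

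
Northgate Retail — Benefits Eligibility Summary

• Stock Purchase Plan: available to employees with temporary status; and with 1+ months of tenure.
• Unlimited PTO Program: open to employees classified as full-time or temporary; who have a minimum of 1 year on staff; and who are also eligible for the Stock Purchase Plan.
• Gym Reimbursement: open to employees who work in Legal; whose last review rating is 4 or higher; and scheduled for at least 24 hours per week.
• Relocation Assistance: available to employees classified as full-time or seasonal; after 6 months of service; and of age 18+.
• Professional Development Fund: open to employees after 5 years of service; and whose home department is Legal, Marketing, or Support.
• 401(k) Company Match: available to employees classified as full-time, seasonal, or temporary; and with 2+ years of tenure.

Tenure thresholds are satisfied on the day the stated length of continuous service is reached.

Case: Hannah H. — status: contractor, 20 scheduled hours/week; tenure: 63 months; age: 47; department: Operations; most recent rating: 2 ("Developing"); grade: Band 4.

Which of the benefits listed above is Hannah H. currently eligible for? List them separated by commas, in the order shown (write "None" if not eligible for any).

None

Stock Purchase Plan — status contractor ✗ (requires temporary) → not eligible.
Unlimited PTO Program — status contractor ✗ (requires full-time or temporary) → not eligible.
Gym Reimbursement — dept Operations ✗ → not eligible.
Relocation Assistance — status contractor ✗ (requires full-time or seasonal) → not eligible.
Professional Development Fund — service 63 months ≥ 5 years (≈1825 days) ✓; dept Operations ✗ → not eligible.
401(k) Company Match — status contractor ✗ (requires full-time, seasonal, or temporary) → not eligible.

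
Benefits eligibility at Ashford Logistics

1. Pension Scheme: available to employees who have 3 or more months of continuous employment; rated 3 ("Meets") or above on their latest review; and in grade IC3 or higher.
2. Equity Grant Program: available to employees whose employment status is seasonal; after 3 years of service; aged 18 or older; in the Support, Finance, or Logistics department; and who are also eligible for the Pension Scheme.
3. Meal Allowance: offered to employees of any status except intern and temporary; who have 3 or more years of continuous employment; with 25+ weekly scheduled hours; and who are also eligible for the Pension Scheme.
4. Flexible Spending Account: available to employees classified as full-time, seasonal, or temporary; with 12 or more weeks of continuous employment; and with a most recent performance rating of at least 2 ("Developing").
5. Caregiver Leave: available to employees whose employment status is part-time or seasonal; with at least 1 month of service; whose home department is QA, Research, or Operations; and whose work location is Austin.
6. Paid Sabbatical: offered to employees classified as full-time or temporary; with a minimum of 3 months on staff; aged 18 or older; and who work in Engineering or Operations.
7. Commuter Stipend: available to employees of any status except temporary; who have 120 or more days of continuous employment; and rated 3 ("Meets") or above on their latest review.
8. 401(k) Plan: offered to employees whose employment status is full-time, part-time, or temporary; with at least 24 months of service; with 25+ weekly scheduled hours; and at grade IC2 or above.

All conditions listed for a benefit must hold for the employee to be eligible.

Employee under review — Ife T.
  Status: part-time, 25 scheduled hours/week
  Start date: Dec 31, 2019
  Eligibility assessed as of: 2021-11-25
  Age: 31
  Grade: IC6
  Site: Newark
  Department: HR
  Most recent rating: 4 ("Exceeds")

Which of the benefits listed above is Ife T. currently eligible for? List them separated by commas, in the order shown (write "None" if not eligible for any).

Service from Dec 31, 2019 to 2021-11-25: 695 days.
Pension Scheme — service 695 days ≥ 3 months (≈90 days) ✓; rating 4 ≥ 3 ✓; grade IC6 ≥ IC3 ✓ → eligible.
Equity Grant Program — status part-time ✗ (requires seasonal) → not eligible.
Meal Allowance — status part-time ✓ (not excluded); service 695 days < 3 years (≈1095 days) ✗ → not eligible.
Flexible Spending Account — status part-time ✗ (requires full-time, seasonal, or temporary) → not eligible.
Caregiver Leave — status part-time ✓; service 695 days ≥ 1 month (≈30 days) ✓; dept HR ✗ → not eligible.
Paid Sabbatical — status part-time ✗ (requires full-time or temporary) → not eligible.
Commuter Stipend — status part-time ✓ (not excluded); service 695 days ≥ 120 days ✓; rating 4 ≥ 3 ✓ → eligible.
401(k) Plan — status part-time ✓; service 695 days < 24 months (≈720 days) ✗ → not eligible.

Pension Scheme, Commuter Stipend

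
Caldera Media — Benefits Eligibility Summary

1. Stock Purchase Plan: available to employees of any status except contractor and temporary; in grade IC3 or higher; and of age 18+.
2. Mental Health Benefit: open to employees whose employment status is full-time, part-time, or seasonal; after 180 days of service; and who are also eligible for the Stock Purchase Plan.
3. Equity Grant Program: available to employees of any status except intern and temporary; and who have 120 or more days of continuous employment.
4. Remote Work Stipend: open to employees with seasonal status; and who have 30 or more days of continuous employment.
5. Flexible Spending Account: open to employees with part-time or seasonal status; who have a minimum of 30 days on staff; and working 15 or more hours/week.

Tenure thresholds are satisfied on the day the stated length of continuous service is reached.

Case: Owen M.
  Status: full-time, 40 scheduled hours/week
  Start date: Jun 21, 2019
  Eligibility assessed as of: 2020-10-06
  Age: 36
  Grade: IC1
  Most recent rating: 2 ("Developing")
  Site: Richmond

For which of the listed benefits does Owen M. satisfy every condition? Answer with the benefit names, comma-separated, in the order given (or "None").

Equity Grant Program

Service from Jun 21, 2019 to 2020-10-06: 473 days.
Stock Purchase Plan — status full-time ✓ (not excluded); grade IC1 < IC3 ✗ → not eligible.
Mental Health Benefit — status full-time ✓; service 473 days ≥ 180 days ✓; not eligible for Stock Purchase Plan ✗ → not eligible.
Equity Grant Program — status full-time ✓ (not excluded); service 473 days ≥ 120 days ✓ → eligible.
Remote Work Stipend — status full-time ✗ (requires seasonal) → not eligible.
Flexible Spending Account — status full-time ✗ (requires part-time or seasonal) → not eligible.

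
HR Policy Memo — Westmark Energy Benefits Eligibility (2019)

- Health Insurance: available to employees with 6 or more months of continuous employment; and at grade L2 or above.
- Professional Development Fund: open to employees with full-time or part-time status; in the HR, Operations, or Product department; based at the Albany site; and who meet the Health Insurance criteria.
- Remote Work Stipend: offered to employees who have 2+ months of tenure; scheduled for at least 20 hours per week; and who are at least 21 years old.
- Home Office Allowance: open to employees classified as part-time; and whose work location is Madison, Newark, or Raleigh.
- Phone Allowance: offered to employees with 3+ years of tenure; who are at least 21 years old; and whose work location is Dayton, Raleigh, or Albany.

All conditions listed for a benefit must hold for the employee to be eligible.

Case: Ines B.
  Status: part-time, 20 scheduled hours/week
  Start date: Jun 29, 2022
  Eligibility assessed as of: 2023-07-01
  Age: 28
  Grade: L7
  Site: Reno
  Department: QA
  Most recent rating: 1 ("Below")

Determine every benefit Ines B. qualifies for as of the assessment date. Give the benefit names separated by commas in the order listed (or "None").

Service from Jun 29, 2022 to 2023-07-01: 367 days.
Health Insurance — service 367 days ≥ 6 months (≈180 days) ✓; grade L7 ≥ L2 ✓ → eligible.
Professional Development Fund — status part-time ✓; dept QA ✗ → not eligible.
Remote Work Stipend — service 367 days ≥ 2 months (≈60 days) ✓; 20 hrs/wk ≥ 20 ✓; age 28 ≥ 21 ✓ → eligible.
Home Office Allowance — status part-time ✓; site Reno ✗ (not Madison, Newark, or Raleigh) → not eligible.
Phone Allowance — service 367 days < 3 years (≈1095 days) ✗ → not eligible.

Health Insurance, Remote Work Stipend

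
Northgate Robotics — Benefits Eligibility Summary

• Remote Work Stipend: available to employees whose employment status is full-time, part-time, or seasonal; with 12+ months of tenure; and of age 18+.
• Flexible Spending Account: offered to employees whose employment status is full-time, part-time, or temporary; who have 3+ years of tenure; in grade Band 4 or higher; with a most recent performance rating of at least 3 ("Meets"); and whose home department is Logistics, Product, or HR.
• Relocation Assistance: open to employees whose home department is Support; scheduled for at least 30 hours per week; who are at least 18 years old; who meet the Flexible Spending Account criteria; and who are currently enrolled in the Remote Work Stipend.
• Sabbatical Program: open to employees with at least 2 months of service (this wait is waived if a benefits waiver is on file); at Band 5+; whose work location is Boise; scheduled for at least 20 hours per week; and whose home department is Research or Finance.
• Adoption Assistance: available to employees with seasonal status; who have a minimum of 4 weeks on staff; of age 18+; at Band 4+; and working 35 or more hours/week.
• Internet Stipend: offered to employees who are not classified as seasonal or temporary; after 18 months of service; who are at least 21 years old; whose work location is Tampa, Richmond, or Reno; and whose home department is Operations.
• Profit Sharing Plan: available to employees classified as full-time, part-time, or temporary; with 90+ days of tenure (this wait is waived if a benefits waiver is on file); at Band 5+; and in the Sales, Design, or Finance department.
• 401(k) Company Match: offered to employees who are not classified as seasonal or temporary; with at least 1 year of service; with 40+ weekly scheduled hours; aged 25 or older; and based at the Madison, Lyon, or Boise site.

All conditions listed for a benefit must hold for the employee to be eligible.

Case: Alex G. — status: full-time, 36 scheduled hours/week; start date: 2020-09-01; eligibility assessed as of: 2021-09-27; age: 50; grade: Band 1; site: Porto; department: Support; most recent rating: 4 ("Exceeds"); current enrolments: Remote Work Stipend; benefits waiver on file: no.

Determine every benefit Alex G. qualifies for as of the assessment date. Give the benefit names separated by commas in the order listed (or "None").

Service from 2020-09-01 to 2021-09-27: 391 days.
Remote Work Stipend — status full-time ✓; service 391 days ≥ 12 months (≈360 days) ✓; age 50 ≥ 18 ✓ → eligible.
Flexible Spending Account — status full-time ✓; service 391 days < 3 years (≈1095 days) ✗ → not eligible.
Relocation Assistance — dept Support ✓; 36 hrs/wk ≥ 30 ✓; age 50 ≥ 18 ✓; not eligible for Flexible Spending Account ✗ → not eligible.
Sabbatical Program — no waiver, service 391 days ≥ 2 months (≈60 days) ✓; grade Band 1 < Band 5 ✗ → not eligible.
Adoption Assistance — status full-time ✗ (requires seasonal) → not eligible.
Internet Stipend — status full-time ✓ (not excluded); service 391 days < 18 months (≈540 days) ✗ → not eligible.
Profit Sharing Plan — status full-time ✓; no waiver, service 391 days ≥ 90 days ✓; grade Band 1 < Band 5 ✗ → not eligible.
401(k) Company Match — status full-time ✓ (not excluded); service 391 days ≥ 1 year (≈365 days) ✓; 36 hrs/wk < 40 ✗ → not eligible.

Remote Work Stipend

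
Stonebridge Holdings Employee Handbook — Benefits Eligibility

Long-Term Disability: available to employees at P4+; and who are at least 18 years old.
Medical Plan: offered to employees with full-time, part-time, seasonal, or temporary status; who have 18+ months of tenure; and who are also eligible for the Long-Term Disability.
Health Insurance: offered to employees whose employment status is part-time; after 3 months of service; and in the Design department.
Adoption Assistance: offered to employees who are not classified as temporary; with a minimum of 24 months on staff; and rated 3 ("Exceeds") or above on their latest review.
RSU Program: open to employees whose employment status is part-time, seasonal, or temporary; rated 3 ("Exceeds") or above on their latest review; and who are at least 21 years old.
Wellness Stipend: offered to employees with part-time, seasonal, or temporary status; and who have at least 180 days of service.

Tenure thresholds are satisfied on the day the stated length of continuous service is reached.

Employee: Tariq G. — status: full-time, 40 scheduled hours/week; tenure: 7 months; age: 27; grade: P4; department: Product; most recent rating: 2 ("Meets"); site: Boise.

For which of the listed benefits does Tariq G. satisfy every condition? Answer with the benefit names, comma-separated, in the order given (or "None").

Long-Term Disability — grade P4 ≥ P4 ✓; age 27 ≥ 18 ✓ → eligible.
Medical Plan — status full-time ✓; service 7 months < 18 months ✗ → not eligible.
Health Insurance — status full-time ✗ (requires part-time) → not eligible.
Adoption Assistance — status full-time ✓ (not excluded); service 7 months < 24 months ✗ → not eligible.
RSU Program — status full-time ✗ (requires part-time, seasonal, or temporary) → not eligible.
Wellness Stipend — status full-time ✗ (requires part-time, seasonal, or temporary) → not eligible.

Long-Term Disability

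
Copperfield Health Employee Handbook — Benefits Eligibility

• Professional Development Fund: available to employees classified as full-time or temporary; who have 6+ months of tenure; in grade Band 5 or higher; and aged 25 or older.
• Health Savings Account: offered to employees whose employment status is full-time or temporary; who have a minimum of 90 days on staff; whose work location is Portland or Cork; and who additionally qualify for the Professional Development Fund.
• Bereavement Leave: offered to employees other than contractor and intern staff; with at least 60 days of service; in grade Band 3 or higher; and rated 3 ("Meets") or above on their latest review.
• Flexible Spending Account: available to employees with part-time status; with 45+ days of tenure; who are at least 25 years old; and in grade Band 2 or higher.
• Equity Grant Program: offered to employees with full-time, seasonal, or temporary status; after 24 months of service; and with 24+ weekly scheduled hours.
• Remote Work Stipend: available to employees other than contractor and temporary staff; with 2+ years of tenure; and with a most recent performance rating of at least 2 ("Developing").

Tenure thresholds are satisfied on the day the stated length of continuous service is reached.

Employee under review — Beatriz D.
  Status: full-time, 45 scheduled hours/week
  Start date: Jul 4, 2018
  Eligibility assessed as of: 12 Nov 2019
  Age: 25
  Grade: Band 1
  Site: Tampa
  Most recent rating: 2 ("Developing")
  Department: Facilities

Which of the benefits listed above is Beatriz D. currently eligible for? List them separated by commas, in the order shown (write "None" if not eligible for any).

None

Service from Jul 4, 2018 to 12 Nov 2019: 496 days.
Professional Development Fund — status full-time ✓; service 496 days ≥ 6 months (≈180 days) ✓; grade Band 1 < Band 5 ✗ → not eligible.
Health Savings Account — status full-time ✓; service 496 days ≥ 90 days ✓; site Tampa ✗ (not Portland or Cork) → not eligible.
Bereavement Leave — status full-time ✓ (not excluded); service 496 days ≥ 60 days ✓; grade Band 1 < Band 3 ✗ → not eligible.
Flexible Spending Account — status full-time ✗ (requires part-time) → not eligible.
Equity Grant Program — status full-time ✓; service 496 days < 24 months (≈720 days) ✗ → not eligible.
Remote Work Stipend — status full-time ✓ (not excluded); service 496 days < 2 years (≈730 days) ✗ → not eligible.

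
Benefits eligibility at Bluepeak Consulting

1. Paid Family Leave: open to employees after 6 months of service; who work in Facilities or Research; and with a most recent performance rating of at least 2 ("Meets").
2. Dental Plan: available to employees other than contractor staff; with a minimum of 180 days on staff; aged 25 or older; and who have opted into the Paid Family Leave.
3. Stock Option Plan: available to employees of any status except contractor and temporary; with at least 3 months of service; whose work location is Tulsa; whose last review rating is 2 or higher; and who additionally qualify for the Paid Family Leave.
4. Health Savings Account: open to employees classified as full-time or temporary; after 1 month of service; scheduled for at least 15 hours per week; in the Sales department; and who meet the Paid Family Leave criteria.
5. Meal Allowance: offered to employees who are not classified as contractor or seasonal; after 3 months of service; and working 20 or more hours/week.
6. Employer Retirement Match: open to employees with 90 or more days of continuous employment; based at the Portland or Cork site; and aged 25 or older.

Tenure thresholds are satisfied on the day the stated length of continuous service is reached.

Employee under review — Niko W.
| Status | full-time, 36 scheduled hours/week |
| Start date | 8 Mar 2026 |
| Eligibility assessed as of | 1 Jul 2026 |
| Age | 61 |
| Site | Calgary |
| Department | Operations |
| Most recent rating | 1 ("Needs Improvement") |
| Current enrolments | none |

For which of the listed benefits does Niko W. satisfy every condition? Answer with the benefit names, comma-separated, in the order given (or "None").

Meal Allowance

Service from 8 Mar 2026 to 1 Jul 2026: 115 days.
Paid Family Leave — service 115 days < 6 months (≈180 days) ✗ → not eligible.
Dental Plan — status full-time ✓ (not excluded); service 115 days < 180 days ✗ → not eligible.
Stock Option Plan — status full-time ✓ (not excluded); service 115 days ≥ 3 months (≈90 days) ✓; site Calgary ✗ (not Tulsa) → not eligible.
Health Savings Account — status full-time ✓; service 115 days ≥ 1 month (≈30 days) ✓; 36 hrs/wk ≥ 15 ✓; dept Operations ✗ → not eligible.
Meal Allowance — status full-time ✓ (not excluded); service 115 days ≥ 3 months (≈90 days) ✓; 36 hrs/wk ≥ 20 ✓ → eligible.
Employer Retirement Match — service 115 days ≥ 90 days ✓; site Calgary ✗ (not Portland or Cork) → not eligible.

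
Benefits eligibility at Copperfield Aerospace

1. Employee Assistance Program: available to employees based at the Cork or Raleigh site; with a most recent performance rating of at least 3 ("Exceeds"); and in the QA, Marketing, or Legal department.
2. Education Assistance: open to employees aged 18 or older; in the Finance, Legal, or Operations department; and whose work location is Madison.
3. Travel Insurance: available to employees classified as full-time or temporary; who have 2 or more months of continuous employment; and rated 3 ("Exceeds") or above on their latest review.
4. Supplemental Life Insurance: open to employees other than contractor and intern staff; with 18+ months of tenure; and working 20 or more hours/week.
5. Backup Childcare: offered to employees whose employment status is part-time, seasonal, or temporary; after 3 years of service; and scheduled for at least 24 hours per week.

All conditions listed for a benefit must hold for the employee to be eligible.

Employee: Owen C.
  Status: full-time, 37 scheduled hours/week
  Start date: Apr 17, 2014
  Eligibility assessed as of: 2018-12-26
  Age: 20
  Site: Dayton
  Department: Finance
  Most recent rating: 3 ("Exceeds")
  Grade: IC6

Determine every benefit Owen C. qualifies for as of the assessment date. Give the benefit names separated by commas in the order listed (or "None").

Travel Insurance, Supplemental Life Insurance

Service from Apr 17, 2014 to 2018-12-26: 1714 days.
Employee Assistance Program — site Dayton ✗ (not Cork or Raleigh) → not eligible.
Education Assistance — age 20 ≥ 18 ✓; dept Finance ✓; site Dayton ✗ (not Madison) → not eligible.
Travel Insurance — status full-time ✓; service 1714 days ≥ 2 months (≈60 days) ✓; rating 3 ≥ 3 ✓ → eligible.
Supplemental Life Insurance — status full-time ✓ (not excluded); service 1714 days ≥ 18 months (≈540 days) ✓; 37 hrs/wk ≥ 20 ✓ → eligible.
Backup Childcare — status full-time ✗ (requires part-time, seasonal, or temporary) → not eligible.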